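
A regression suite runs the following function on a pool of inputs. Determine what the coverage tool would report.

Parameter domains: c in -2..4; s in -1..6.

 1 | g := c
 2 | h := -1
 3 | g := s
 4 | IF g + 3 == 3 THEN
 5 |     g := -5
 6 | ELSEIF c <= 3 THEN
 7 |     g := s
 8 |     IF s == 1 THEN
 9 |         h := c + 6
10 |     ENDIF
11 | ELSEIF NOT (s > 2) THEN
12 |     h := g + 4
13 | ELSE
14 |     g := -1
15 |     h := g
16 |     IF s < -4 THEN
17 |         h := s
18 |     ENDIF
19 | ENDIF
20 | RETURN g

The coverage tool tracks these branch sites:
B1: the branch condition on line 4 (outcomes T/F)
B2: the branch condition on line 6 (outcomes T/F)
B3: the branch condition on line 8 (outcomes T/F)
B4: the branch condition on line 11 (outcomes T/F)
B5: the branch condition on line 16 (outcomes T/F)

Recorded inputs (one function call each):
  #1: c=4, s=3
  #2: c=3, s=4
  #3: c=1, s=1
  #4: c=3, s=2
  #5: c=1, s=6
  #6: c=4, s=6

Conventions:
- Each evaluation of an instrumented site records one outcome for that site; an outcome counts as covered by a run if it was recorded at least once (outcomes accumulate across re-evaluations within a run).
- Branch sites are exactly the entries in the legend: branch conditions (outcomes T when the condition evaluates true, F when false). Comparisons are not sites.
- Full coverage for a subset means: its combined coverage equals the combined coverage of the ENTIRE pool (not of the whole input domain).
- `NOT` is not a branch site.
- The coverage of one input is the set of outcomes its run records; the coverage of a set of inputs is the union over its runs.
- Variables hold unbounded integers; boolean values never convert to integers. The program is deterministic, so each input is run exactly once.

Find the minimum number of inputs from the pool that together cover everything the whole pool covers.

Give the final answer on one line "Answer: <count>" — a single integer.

run #1 (c=4, s=3) runs B1->F, B2->F, B4->F, B5->F; records B1=F, B2=F, B4=F, B5=F
run #2 (c=3, s=4) runs B1->F, B2->T, B3->F; records B1=F, B2=T, B3=F
run #3 (c=1, s=1) runs B1->F, B2->T, B3->T; records B1=F, B2=T, B3=T
run #4 (c=3, s=2) runs B1->F, B2->T, B3->F; records B1=F, B2=T, B3=F
run #5 (c=1, s=6) runs B1->F, B2->T, B3->F; records B1=F, B2=T, B3=F
run #6 (c=4, s=6) runs B1->F, B2->F, B4->F, B5->F; records B1=F, B2=F, B4=F, B5=F
pool-wide coverage (7 outcomes): B1=F, B2=T, B2=F, B3=T, B3=F, B4=F, B5=F
every size-1 subset falls short of the 7 outcomes (best: 4/7)
every size-2 subset falls short of the 7 outcomes (best: 6/7)
size 3: inputs {1, 2, 3} cover all 7 outcomes, and no lexicographically smaller subset of this size does

Answer: 3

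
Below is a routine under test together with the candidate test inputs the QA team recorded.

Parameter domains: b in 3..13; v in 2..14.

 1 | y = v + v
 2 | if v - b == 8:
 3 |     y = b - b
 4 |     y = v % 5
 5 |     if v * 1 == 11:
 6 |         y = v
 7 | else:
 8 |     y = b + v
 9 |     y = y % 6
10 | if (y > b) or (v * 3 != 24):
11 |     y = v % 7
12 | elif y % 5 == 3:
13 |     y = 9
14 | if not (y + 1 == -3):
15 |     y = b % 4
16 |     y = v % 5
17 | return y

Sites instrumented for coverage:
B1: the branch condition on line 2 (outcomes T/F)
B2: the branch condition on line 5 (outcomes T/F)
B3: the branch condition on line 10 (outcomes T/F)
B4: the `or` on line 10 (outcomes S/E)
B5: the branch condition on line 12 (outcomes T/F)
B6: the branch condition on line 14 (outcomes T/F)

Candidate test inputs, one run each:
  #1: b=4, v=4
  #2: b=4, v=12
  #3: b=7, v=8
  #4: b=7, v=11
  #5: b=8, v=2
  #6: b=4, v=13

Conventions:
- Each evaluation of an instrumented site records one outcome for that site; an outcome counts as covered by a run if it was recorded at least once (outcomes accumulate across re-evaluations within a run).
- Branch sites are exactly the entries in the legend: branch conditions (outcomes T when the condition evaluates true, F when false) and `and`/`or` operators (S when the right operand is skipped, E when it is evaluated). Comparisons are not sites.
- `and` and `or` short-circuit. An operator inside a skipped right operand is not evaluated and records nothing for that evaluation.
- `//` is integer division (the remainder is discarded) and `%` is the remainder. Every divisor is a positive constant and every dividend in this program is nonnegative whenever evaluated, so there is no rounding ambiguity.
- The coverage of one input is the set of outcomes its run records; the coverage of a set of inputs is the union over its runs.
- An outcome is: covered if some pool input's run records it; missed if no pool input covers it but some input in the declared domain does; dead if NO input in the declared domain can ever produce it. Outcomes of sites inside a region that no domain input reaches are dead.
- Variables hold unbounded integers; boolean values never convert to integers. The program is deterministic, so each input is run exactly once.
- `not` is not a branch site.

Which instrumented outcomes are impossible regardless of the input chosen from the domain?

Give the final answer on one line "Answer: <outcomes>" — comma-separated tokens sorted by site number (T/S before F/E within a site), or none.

exhaustive pass over the 143-input domain:
  B6=F: no domain input ever produces it -> dead
  reachable outcomes have witnesses, e.g. B1=T (e.g. b=3, v=11), B1=F (e.g. b=3, v=2), B2=T (e.g. b=3, v=11), B2=F (e.g. b=4, v=12)

Answer: B6=F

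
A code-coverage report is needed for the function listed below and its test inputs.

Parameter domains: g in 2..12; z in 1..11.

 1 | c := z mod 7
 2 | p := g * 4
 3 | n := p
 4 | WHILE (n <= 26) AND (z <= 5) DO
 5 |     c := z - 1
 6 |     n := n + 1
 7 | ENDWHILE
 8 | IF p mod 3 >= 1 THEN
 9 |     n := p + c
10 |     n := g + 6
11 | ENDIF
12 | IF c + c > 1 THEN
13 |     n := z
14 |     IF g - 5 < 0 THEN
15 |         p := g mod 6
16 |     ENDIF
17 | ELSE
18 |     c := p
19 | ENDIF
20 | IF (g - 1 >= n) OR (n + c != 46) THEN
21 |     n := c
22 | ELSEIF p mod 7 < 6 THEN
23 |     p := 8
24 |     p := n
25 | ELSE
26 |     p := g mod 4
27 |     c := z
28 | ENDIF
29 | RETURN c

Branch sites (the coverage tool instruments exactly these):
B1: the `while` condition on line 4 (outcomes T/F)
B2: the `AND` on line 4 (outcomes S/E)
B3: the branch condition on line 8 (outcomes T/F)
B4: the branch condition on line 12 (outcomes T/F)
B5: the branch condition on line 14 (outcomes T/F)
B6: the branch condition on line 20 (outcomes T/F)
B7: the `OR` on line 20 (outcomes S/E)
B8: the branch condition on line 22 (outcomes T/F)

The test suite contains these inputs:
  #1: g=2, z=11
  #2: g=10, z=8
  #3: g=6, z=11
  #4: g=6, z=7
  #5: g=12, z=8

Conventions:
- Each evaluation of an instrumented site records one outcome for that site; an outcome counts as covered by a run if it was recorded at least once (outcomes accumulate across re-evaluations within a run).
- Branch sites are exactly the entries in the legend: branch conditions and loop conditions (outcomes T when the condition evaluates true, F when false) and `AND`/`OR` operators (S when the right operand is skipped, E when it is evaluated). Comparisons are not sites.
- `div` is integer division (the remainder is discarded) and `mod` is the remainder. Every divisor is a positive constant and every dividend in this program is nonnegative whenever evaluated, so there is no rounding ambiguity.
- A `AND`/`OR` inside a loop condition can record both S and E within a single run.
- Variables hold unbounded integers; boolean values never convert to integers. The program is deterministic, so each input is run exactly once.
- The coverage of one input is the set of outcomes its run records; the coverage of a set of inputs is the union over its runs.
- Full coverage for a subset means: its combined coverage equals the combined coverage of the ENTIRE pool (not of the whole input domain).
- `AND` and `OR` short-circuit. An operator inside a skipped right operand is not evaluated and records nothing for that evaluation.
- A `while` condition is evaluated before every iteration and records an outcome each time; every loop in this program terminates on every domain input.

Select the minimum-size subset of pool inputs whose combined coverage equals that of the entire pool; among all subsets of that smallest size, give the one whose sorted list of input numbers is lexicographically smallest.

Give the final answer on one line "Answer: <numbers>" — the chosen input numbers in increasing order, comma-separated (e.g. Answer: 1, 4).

input #1, g=2, z=11: events B2->E, B1->F, B3->T, B4->T, B5->T, B7->E, B6->T; outcomes B1=F, B2=E, B3=T, B4=T, B5=T, B6=T, B7=E
input #2, g=10, z=8: events B2->S, B1->F, B3->T, B4->T, B5->F, B7->S, B6->T; outcomes B1=F, B2=S, B3=T, B4=T, B5=F, B6=T, B7=S
input #3, g=6, z=11: events B2->E, B1->F, B3->F, B4->T, B5->F, B7->E, B6->T; outcomes B1=F, B2=E, B3=F, B4=T, B5=F, B6=T, B7=E
input #4, g=6, z=7: events B2->E, B1->F, B3->F, B4->F, B7->E, B6->T; outcomes B1=F, B2=E, B3=F, B4=F, B6=T, B7=E
input #5, g=12, z=8: events B2->S, B1->F, B3->F, B4->T, B5->F, B7->S, B6->T; outcomes B1=F, B2=S, B3=F, B4=T, B5=F, B6=T, B7=S
pool-wide coverage (12 outcomes): B1=F, B2=S, B2=E, B3=T, B3=F, B4=T, B4=F, B5=T, B5=F, B6=T, B7=S, B7=E
no size-1 subset reaches all 12 outcomes (best union: 7/12)
no size-2 subset reaches all 12 outcomes (best union: 11/12)
size 3: inputs {1, 2, 4} cover all 12 outcomes, and no lexicographically smaller subset of this size does

Answer: 1, 2, 4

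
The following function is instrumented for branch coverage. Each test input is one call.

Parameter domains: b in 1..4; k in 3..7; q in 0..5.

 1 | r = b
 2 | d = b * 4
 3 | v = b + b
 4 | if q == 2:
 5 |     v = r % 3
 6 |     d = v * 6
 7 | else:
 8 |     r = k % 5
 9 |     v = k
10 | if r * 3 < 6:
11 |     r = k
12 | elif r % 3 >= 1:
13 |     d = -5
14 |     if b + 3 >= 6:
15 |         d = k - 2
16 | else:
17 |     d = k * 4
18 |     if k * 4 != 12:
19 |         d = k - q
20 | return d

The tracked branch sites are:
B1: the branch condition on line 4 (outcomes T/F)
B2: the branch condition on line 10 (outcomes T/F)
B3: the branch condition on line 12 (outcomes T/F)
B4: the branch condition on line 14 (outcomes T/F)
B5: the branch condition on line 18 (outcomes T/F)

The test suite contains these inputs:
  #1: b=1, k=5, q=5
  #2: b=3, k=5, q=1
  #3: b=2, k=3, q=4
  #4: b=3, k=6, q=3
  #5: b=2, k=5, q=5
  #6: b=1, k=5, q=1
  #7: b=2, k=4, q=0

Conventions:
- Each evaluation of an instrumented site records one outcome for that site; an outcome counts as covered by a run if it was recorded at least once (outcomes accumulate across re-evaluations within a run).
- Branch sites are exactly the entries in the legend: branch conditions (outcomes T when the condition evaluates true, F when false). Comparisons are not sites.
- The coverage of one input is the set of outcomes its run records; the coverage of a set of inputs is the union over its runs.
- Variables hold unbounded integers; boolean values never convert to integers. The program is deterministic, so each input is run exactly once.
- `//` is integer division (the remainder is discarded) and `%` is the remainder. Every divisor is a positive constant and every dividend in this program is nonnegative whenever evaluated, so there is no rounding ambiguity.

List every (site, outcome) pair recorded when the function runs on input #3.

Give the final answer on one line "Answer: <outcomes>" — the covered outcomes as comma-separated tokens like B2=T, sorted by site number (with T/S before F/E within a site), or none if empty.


Simulating input #3 (b=2, k=3, q=4) step by step:
  B1->F, B2->F, B3->F, B5->F
as a set, this run covers: B1=F, B2=F, B3=F, B5=F
Answer: B1=F, B2=F, B3=F, B5=F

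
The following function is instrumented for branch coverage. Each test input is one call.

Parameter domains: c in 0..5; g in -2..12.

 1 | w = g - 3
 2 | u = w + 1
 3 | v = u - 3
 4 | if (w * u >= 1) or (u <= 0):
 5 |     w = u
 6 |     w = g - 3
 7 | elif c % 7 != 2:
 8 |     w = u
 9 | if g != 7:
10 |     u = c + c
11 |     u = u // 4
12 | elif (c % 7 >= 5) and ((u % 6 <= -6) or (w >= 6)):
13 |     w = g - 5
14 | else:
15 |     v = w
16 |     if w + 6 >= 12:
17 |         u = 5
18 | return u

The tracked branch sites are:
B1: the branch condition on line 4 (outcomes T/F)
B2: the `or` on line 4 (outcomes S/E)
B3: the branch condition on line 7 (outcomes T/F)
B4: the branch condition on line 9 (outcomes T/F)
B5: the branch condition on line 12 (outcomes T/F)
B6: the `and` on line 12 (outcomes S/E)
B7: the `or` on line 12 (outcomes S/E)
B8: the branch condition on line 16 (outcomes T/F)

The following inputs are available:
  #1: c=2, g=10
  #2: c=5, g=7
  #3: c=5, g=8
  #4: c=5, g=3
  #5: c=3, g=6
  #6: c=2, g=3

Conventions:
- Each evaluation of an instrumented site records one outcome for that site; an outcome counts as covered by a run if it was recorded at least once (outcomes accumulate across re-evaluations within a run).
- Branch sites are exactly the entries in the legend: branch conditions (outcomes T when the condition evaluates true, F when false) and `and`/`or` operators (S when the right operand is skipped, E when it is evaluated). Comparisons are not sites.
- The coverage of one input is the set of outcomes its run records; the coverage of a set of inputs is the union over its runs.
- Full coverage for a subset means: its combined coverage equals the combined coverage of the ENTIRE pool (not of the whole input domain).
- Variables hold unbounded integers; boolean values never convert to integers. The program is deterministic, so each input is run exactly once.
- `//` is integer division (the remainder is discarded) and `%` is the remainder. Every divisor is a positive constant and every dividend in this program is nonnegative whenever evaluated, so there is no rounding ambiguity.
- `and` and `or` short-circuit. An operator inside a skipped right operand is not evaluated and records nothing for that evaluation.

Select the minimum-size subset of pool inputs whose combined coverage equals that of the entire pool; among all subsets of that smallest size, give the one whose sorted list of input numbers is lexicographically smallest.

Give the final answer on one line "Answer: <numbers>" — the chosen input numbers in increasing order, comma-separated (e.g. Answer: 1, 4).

input #1, c=2, g=10: outcomes B1=T, B2=S, B4=T
input #2, c=5, g=7: outcomes B1=T, B2=S, B4=F, B5=F, B6=E, B7=E, B8=F
input #3, c=5, g=8: outcomes B1=T, B2=S, B4=T
input #4, c=5, g=3: outcomes B1=F, B2=E, B3=T, B4=T
input #5, c=3, g=6: outcomes B1=T, B2=S, B4=T
input #6, c=2, g=3: outcomes B1=F, B2=E, B3=F, B4=T
the full pool covers 12 outcomes: B1=T, B1=F, B2=S, B2=E, B3=T, B3=F, B4=T, B4=F, B5=F, B6=E, B7=E, B8=F
no size-1 subset reaches all 12 outcomes (best union: 7/12)
no size-2 subset reaches all 12 outcomes (best union: 11/12)
inputs {2, 4, 6} (size 3) cover everything; no size-3 subset with a lexicographically smaller index list covers all 12

Answer: 2, 4, 6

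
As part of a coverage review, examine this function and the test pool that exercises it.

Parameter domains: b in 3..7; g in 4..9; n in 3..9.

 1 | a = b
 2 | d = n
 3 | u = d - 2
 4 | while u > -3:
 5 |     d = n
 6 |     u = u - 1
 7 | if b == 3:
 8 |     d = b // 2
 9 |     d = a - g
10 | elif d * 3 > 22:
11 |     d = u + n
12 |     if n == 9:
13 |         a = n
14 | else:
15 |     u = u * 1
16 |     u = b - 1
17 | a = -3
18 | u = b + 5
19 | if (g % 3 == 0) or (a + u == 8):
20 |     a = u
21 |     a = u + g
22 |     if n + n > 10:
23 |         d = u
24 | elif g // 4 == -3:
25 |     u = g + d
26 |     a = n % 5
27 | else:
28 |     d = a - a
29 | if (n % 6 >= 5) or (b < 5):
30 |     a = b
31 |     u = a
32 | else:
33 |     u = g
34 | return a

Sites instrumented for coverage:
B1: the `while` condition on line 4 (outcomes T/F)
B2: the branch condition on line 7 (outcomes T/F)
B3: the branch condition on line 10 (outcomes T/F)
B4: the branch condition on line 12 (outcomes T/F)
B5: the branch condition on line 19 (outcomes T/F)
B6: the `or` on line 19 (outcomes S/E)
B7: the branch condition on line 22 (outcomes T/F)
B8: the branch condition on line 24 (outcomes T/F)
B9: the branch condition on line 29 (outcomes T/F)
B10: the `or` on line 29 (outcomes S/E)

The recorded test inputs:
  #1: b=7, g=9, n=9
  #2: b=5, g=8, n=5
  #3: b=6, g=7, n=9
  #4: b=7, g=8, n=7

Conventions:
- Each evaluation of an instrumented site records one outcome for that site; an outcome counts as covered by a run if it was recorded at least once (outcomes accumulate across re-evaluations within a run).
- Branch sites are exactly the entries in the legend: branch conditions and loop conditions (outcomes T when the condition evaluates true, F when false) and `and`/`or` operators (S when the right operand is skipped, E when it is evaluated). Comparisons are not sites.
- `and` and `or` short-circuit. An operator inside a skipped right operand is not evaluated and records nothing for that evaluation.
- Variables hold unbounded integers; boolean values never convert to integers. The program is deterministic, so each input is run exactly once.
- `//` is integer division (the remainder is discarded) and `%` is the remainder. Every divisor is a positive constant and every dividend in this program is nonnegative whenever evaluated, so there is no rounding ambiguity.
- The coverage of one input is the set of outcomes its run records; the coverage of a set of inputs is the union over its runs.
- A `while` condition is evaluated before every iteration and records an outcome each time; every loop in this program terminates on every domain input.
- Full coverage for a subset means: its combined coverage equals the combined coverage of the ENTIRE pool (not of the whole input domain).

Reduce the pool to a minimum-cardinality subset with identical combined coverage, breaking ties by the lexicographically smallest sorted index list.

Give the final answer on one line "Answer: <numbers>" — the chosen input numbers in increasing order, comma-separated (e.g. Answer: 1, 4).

test 1 (b=7, g=9, n=9) fires B1->T, B1->T, B1->T, B1->T, B1->T, B1->T, B1->T, B1->T, B1->T, B1->T, B1->F, B2->F, B3->T, B4->T, ...; hits B1=T, B1=F, B2=F, B3=T, B4=T, B5=T, B6=S, B7=T, B9=F, B10=E
test 2 (b=5, g=8, n=5) fires B1->T, B1->T, B1->T, B1->T, B1->T, B1->T, B1->F, B2->F, B3->F, B6->E, B5->F, B8->F, B10->S, B9->T; hits B1=T, B1=F, B2=F, B3=F, B5=F, B6=E, B8=F, B9=T, B10=S
test 3 (b=6, g=7, n=9) fires B1->T, B1->T, B1->T, B1->T, B1->T, B1->T, B1->T, B1->T, B1->T, B1->T, B1->F, B2->F, B3->T, B4->T, ...; hits B1=T, B1=F, B2=F, B3=T, B4=T, B5=T, B6=E, B7=T, B9=F, B10=E
test 4 (b=7, g=8, n=7) fires B1->T, B1->T, B1->T, B1->T, B1->T, B1->T, B1->T, B1->T, B1->F, B2->F, B3->F, B6->E, B5->F, B8->F, ...; hits B1=T, B1=F, B2=F, B3=F, B5=F, B6=E, B8=F, B9=F, B10=E
union over all inputs: B1=T, B1=F, B2=F, B3=T, B3=F, B4=T, B5=T, B5=F, B6=S, B6=E, B7=T, B8=F, B9=T, B9=F, B10=S, B10=E (16 outcomes)
checked all size-1 subsets: none covers 16 outcomes (max 10/16)
at size 2, {1, 2} reaches all 16 outcomes; every lexicographically earlier size-2 subset fails

Answer: 1, 2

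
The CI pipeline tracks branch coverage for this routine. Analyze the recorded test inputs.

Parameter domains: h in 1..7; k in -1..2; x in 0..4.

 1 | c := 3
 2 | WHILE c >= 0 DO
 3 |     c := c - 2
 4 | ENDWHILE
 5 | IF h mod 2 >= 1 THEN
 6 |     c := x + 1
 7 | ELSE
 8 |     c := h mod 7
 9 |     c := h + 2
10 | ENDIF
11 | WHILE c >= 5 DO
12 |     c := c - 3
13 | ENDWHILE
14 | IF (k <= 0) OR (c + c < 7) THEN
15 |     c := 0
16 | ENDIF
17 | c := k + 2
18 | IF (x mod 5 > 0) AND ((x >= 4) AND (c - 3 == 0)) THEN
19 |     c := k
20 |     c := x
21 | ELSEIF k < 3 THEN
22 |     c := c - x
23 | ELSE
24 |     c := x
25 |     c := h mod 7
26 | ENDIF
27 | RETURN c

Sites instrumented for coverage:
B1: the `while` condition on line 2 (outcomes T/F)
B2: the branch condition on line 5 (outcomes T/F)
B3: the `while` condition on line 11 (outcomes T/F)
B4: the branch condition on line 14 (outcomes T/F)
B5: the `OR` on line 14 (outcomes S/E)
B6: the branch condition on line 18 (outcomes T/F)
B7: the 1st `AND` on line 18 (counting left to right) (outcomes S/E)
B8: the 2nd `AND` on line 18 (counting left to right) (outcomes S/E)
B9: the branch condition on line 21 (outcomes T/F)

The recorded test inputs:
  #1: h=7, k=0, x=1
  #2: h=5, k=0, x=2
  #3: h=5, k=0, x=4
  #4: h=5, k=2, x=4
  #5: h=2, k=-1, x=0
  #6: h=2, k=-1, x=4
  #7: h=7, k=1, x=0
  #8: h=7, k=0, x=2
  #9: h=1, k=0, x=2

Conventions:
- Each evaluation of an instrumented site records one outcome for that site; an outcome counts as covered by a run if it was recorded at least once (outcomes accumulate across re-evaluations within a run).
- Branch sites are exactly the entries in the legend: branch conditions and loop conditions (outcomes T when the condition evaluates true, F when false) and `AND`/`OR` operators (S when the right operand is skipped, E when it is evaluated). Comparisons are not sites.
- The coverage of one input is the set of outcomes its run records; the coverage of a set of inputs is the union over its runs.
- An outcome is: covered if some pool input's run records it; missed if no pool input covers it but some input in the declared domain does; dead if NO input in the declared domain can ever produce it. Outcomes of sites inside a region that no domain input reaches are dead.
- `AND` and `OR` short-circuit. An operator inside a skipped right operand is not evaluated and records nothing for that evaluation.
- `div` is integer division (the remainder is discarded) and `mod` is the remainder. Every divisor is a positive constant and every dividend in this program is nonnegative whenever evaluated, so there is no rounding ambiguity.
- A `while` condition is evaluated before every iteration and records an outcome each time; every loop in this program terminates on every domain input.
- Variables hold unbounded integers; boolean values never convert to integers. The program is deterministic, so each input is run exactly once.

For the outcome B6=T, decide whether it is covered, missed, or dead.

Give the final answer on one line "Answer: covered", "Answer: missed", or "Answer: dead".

no pool input records B6=T
but domain input (h=1, k=1, x=4) does record it -> reachable, so missed

Answer: missed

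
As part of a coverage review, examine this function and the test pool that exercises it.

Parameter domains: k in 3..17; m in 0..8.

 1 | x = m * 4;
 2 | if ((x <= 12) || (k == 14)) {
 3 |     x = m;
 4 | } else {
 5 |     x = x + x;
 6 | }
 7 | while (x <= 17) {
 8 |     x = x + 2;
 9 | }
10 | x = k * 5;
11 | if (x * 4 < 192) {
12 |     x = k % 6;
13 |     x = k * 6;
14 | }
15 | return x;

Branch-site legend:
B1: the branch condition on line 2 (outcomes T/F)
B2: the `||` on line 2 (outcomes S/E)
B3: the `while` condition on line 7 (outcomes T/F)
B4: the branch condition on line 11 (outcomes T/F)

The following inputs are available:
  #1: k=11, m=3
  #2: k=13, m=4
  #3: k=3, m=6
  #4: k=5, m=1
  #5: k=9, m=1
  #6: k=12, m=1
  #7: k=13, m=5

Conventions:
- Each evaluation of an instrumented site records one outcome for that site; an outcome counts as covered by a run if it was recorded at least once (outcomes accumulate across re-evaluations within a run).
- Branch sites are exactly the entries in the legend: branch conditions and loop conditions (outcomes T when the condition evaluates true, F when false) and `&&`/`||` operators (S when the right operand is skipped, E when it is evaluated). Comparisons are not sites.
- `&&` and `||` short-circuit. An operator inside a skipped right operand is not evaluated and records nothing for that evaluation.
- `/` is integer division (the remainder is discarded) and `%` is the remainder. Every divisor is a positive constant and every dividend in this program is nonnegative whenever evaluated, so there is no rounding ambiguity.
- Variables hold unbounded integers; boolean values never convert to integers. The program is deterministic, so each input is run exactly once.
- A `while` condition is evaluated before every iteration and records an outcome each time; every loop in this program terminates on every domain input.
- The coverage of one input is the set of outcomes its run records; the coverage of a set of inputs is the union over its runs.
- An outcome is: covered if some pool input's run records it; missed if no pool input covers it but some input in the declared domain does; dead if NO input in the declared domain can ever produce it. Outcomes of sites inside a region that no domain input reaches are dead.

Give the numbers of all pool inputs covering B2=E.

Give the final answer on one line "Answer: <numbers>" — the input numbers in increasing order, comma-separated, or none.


input #1 (k=11, m=3): does not produce B2=E
input #2 (k=13, m=4): produces B2=E
input #3 (k=3, m=6): produces B2=E
input #4 (k=5, m=1): does not produce B2=E
input #5 (k=9, m=1): does not produce B2=E
input #6 (k=12, m=1): does not produce B2=E
input #7 (k=13, m=5): produces B2=E
Answer: 2, 3, 7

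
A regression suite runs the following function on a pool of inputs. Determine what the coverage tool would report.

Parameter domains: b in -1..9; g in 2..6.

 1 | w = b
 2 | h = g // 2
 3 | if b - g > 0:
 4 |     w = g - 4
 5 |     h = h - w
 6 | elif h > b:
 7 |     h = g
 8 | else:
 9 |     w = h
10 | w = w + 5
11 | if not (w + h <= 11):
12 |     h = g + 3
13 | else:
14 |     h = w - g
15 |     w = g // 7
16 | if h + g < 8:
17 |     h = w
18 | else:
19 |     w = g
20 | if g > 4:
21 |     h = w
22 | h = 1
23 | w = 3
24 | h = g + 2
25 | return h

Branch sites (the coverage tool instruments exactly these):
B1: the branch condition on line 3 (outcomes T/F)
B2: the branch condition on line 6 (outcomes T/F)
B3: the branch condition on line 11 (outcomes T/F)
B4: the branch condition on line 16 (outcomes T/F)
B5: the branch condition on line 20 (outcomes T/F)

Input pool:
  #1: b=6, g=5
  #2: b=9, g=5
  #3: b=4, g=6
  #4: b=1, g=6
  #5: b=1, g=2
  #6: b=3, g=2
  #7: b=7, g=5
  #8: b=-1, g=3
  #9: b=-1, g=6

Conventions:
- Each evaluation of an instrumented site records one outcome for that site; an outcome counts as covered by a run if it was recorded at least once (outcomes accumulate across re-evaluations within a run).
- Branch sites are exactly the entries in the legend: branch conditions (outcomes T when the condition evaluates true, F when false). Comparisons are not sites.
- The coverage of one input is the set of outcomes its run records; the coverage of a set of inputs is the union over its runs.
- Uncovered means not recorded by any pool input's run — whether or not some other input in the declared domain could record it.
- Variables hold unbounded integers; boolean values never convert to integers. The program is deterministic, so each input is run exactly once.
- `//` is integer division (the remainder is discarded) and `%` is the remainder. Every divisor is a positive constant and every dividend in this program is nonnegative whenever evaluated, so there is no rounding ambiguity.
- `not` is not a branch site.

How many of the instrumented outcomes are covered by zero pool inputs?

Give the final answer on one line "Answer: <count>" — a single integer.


input #1, b=6, g=5: events B1->T, B3->F, B4->T, B5->T; outcomes B1=T, B3=F, B4=T, B5=T
input #2, b=9, g=5: events B1->T, B3->F, B4->T, B5->T; outcomes B1=T, B3=F, B4=T, B5=T
input #3, b=4, g=6: events B1->F, B2->F, B3->F, B4->F, B5->T; outcomes B1=F, B2=F, B3=F, B4=F, B5=T
input #4, b=1, g=6: events B1->F, B2->T, B3->T, B4->F, B5->T; outcomes B1=F, B2=T, B3=T, B4=F, B5=T
input #5, b=1, g=2: events B1->F, B2->F, B3->F, B4->T, B5->F; outcomes B1=F, B2=F, B3=F, B4=T, B5=F
input #6, b=3, g=2: events B1->T, B3->F, B4->T, B5->F; outcomes B1=T, B3=F, B4=T, B5=F
input #7, b=7, g=5: events B1->T, B3->F, B4->T, B5->T; outcomes B1=T, B3=F, B4=T, B5=T
input #8, b=-1, g=3: events B1->F, B2->T, B3->F, B4->T, B5->F; outcomes B1=F, B2=T, B3=F, B4=T, B5=F
input #9, b=-1, g=6: events B1->F, B2->T, B3->F, B4->T, B5->T; outcomes B1=F, B2=T, B3=F, B4=T, B5=T
union over the pool: B1=T, B1=F, B2=T, B2=F, B3=T, B3=F, B4=T, B4=F, B5=T, B5=F
uncovered (0 of 10): none
Answer: 0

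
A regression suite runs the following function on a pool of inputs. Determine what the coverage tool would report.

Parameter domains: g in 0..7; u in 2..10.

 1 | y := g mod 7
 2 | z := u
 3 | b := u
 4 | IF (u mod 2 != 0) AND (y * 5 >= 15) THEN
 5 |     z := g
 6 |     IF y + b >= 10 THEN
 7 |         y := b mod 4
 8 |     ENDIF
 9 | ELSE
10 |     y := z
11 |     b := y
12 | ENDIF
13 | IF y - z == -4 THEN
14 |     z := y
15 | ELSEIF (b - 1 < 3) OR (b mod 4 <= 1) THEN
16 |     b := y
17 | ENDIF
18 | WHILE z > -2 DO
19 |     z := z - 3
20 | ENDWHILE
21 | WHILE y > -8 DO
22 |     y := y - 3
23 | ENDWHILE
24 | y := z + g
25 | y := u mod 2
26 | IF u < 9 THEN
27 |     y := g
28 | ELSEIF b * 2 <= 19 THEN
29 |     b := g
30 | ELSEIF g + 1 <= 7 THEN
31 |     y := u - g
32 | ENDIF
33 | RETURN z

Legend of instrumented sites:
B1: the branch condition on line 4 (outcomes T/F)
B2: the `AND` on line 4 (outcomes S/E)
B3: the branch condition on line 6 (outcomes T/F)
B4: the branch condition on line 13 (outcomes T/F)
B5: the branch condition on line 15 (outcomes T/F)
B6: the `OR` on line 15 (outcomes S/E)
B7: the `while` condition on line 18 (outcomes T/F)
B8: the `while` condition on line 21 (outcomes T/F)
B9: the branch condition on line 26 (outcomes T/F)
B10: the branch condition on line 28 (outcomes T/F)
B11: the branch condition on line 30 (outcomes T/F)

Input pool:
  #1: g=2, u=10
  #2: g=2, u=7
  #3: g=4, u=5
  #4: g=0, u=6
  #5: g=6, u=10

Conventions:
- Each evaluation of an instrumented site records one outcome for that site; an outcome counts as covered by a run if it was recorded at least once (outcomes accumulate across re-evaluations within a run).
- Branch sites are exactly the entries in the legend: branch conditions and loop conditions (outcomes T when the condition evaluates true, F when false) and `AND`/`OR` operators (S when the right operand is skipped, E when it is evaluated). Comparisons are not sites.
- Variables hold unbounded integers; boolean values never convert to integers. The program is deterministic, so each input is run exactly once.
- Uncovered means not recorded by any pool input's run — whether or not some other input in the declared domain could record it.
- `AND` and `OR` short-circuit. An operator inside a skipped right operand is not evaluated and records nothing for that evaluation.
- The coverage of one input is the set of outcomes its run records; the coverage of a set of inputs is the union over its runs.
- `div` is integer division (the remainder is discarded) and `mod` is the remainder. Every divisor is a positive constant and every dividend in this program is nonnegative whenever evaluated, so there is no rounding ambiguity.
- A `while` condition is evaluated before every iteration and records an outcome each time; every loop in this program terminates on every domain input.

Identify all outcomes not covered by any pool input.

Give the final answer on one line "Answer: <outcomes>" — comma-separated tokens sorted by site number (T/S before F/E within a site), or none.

run #1 (g=2, u=10) runs B2->S, B1->F, B4->F, B6->E, B5->F, B7->T, B7->T, B7->T, B7->T, B7->F, B8->T, B8->T, B8->T, B8->T, ...; records B1=F, B2=S, B4=F, B5=F, B6=E, B7=T, B7=F, B8=T, B8=F, B9=F, B10=F, B11=T
run #2 (g=2, u=7) runs B2->E, B1->F, B4->F, B6->E, B5->F, B7->T, B7->T, B7->T, B7->F, B8->T, B8->T, B8->T, B8->T, B8->T, ...; records B1=F, B2=E, B4=F, B5=F, B6=E, B7=T, B7=F, B8=T, B8=F, B9=T
run #3 (g=4, u=5) runs B2->E, B1->T, B3->F, B4->F, B6->E, B5->T, B7->T, B7->T, B7->F, B8->T, B8->T, B8->T, B8->T, B8->F, ...; records B1=T, B2=E, B3=F, B4=F, B5=T, B6=E, B7=T, B7=F, B8=T, B8=F, B9=T
run #4 (g=0, u=6) runs B2->S, B1->F, B4->F, B6->E, B5->F, B7->T, B7->T, B7->T, B7->F, B8->T, B8->T, B8->T, B8->T, B8->T, ...; records B1=F, B2=S, B4=F, B5=F, B6=E, B7=T, B7=F, B8=T, B8=F, B9=T
run #5 (g=6, u=10) runs B2->S, B1->F, B4->F, B6->E, B5->F, B7->T, B7->T, B7->T, B7->T, B7->F, B8->T, B8->T, B8->T, B8->T, ...; records B1=F, B2=S, B4=F, B5=F, B6=E, B7=T, B7=F, B8=T, B8=F, B9=F, B10=F, B11=T
union over the pool: B1=T, B1=F, B2=S, B2=E, B3=F, B4=F, B5=T, B5=F, B6=E, B7=T, B7=F, B8=T, B8=F, B9=T, B9=F, B10=F, B11=T
uncovered (5 of 22): B3=T, B4=T, B6=S, B10=T, B11=F

Answer: B3=T, B4=T, B6=S, B10=T, B11=F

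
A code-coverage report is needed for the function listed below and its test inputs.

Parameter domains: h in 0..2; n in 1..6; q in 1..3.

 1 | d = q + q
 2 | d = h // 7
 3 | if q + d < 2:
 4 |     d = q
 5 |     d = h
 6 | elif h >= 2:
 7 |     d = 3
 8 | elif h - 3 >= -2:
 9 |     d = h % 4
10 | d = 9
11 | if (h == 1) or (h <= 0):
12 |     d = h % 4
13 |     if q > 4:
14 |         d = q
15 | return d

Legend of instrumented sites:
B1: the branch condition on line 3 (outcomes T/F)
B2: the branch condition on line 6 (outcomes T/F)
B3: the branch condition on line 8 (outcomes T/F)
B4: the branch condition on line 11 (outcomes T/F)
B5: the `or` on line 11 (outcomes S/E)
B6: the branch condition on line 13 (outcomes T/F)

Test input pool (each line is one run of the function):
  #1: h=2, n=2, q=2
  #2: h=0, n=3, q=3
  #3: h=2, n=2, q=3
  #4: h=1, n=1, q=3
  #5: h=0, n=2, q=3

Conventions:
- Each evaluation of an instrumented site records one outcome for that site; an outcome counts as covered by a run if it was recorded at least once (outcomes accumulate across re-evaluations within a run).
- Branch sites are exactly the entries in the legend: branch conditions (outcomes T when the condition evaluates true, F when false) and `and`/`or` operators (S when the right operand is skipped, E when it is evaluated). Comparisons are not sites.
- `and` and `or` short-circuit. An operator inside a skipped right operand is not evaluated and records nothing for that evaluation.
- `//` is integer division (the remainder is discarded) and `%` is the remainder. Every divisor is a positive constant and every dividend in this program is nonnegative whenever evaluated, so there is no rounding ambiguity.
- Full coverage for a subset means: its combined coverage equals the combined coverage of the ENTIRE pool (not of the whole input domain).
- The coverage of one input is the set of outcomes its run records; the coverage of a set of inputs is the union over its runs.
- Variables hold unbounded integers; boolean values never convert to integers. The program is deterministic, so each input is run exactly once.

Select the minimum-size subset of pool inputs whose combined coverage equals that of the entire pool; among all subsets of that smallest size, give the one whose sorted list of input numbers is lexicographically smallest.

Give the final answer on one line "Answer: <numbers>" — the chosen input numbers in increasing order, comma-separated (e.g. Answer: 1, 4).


#1 (h=2, n=2, q=2) -> covered: B1=F, B2=T, B4=F, B5=E
#2 (h=0, n=3, q=3) -> covered: B1=F, B2=F, B3=F, B4=T, B5=E, B6=F
#3 (h=2, n=2, q=3) -> covered: B1=F, B2=T, B4=F, B5=E
#4 (h=1, n=1, q=3) -> covered: B1=F, B2=F, B3=T, B4=T, B5=S, B6=F
#5 (h=0, n=2, q=3) -> covered: B1=F, B2=F, B3=F, B4=T, B5=E, B6=F
pool-wide coverage (10 outcomes): B1=F, B2=T, B2=F, B3=T, B3=F, B4=T, B4=F, B5=S, B5=E, B6=F
every size-1 subset falls short of the 10 outcomes (best: 6/10)
every size-2 subset falls short of the 10 outcomes (best: 9/10)
size 3: inputs {1, 2, 4} cover all 10 outcomes, and no lexicographically smaller subset of this size does
Answer: 1, 2, 4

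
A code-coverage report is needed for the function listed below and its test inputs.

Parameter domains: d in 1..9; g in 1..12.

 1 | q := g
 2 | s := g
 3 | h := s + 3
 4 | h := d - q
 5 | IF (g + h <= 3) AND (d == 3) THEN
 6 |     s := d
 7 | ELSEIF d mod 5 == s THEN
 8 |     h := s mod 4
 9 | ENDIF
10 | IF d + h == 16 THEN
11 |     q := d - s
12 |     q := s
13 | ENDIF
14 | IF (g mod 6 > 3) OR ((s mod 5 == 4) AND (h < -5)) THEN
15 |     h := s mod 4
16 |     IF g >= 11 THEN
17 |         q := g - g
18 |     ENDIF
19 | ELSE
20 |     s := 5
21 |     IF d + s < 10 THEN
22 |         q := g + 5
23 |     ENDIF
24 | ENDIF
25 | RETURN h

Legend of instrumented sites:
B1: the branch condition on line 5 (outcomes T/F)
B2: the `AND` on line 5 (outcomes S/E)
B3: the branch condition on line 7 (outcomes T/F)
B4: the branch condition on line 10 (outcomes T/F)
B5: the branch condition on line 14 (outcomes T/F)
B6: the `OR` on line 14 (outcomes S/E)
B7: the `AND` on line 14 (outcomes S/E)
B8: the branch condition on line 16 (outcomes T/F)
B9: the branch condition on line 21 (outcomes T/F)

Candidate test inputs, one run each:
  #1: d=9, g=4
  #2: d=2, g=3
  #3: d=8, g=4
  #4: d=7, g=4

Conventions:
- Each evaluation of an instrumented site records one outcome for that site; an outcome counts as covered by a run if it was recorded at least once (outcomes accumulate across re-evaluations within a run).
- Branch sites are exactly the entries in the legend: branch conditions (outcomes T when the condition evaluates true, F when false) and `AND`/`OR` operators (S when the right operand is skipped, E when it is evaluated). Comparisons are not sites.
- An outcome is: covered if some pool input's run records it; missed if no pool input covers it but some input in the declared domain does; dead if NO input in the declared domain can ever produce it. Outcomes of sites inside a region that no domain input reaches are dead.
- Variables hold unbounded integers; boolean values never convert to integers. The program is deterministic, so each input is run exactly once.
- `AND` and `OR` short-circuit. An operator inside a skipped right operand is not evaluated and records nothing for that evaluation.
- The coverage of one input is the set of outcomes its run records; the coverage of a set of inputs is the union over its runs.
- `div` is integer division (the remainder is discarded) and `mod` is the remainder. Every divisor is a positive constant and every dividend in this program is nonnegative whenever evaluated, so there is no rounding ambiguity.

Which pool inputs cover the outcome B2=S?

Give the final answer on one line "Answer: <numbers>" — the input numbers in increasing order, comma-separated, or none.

input #1 (d=9, g=4): records B2=S
input #2 (d=2, g=3): does not record B2=S
input #3 (d=8, g=4): records B2=S
input #4 (d=7, g=4): records B2=S

Answer: 1, 3, 4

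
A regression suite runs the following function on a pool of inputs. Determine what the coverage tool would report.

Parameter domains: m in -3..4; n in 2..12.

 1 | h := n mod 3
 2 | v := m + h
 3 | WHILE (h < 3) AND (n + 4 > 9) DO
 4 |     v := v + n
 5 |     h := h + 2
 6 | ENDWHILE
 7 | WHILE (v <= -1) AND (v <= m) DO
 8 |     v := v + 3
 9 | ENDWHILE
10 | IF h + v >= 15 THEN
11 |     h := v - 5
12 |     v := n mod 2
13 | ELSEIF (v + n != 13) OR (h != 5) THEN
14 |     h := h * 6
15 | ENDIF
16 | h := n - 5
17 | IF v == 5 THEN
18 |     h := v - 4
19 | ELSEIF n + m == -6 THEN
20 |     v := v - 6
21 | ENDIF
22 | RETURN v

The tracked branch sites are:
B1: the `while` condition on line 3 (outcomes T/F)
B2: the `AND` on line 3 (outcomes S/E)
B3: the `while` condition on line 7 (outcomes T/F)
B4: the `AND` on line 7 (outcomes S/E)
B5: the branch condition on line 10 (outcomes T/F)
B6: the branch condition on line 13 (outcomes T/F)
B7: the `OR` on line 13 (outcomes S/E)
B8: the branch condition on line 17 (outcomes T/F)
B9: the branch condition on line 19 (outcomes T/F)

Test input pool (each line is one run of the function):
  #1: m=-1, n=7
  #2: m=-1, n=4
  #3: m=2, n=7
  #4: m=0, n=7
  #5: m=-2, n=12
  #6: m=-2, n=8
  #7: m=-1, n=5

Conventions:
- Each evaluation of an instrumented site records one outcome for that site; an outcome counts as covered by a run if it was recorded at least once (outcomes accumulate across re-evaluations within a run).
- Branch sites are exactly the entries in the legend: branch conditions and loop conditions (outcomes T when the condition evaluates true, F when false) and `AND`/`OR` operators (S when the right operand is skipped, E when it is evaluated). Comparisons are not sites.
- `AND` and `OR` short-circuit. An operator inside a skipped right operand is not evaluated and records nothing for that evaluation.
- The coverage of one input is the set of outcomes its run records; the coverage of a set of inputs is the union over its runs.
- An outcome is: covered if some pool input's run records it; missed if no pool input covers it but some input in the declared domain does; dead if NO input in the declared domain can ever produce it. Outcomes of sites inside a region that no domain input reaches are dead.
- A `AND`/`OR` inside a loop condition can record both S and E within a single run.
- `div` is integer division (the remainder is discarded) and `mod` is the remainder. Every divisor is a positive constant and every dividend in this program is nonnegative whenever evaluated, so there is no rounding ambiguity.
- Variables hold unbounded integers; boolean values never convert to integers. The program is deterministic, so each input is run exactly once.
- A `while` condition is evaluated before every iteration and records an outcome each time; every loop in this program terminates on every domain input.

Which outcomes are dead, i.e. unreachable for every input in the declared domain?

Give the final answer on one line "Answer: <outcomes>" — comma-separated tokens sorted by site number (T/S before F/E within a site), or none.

checking every outcome against all 88 domain inputs:
  B6=F: no domain input ever produces it -> dead
  B9=T: no domain input ever produces it -> dead
  reachable outcomes have witnesses, e.g. B1=T (e.g. m=-3, n=6), B1=F (e.g. m=-3, n=2), B2=S (e.g. m=-3, n=6), B2=E (e.g. m=-3, n=2)

Answer: B6=F, B9=T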